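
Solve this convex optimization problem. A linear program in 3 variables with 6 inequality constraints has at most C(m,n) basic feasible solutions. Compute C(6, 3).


Each vertex corresponds to some choice of n active constraints out of m, so the number of vertices is at most C(m, n) = m! / (n!(m-n)!).
m = 6, n = 3
Numerator: 6 * 5 * 4
Denominator: 3! = 6
C(6, 3) = 20


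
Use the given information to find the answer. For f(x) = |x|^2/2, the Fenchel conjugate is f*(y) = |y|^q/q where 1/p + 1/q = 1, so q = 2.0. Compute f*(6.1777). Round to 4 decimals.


The conjugate exponent q satisfies 1/p + 1/q = 1.
p = 2, so q = 2/(2 - 1) = 2.0
|y|^q = 6.1777^2.0 = 38.164
f*(6.1777) = 38.164 / 2.0 = 19.082


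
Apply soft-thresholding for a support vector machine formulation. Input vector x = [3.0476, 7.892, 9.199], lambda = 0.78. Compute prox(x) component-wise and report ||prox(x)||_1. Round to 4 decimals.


Soft-thresholding with lambda = 0.78:
prox(3.0476) = sign(3.0476)*max(|3.0476| - 0.78, 0) = 2.2676
prox(7.892) = sign(7.892)*max(|7.892| - 0.78, 0) = 7.112
prox(9.199) = sign(9.199)*max(|9.199| - 0.78, 0) = 8.419
prox(x) = [2.2676, 7.112, 8.419]
||prox(x)||_1 = 2.2676 + 7.112 + 8.419 = 17.7986


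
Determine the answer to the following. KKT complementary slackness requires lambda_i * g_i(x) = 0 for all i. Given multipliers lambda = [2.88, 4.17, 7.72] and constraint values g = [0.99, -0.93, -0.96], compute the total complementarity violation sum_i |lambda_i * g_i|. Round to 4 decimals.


KKT complementary slackness check:
lambda_1 * g_1 = 2.88 * 0.99 = 2.8512
lambda_2 * g_2 = 4.17 * -0.93 = -3.8781
lambda_3 * g_3 = 7.72 * -0.96 = -7.4112
Total violation = 2.8512 + 3.8781 + 7.4112 = 14.1405


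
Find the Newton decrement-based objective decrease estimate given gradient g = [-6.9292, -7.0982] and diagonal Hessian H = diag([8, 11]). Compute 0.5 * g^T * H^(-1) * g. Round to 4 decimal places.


Step 1: H is diagonal, so H^(-1) * g = [-0.8662, -0.6453].
Step 2: g^T H^(-1) g = sum_i g_i^2 / H_ii
  = (-6.9292)^2/8 + (-7.0982)^2/11
  = 6.0017 + 4.5804 = 10.5821
Step 3: Objective decrease = 0.5 * g^T H^(-1) g = 5.2911


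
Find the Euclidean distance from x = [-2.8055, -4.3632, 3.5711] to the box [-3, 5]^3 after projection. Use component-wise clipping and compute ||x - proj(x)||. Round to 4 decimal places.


Project each component onto [-3, 5].
clip(-2.8055) = -2.8055, clip(-4.3632) = -3.0, clip(3.5711) = 3.5711
Projection = [-2.8055, -3.0, 3.5711]
Squared diffs: [0.0, 1.8583, 0.0]
Distance = sqrt(1.8583) = 1.3632


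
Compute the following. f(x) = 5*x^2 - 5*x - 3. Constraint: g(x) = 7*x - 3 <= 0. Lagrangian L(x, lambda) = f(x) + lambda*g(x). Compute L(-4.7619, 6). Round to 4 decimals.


Step 1: Evaluate f(x).
f(-4.7619) = 5*(-4.7619)^2 - 5*(-4.7619) - 3 = 134.188
Step 2: Evaluate g(x).
g(-4.7619) = 7*-4.7619 - 3 = -36.3333
Step 3: Compute Lagrangian.
L = 134.188 + 6*-36.3333 = -83.8118


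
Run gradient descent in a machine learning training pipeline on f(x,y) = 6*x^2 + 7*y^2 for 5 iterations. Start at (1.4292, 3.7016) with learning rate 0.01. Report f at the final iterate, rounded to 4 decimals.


Gradient descent on f(x,y) = 6*x^2 + 7*y^2.
Starting point: (1.4292, 3.7016), alpha = 0.01
Step 1: grad_x = 2*6*1.4292 = 17.1504, grad_y = 2*7*3.7016 = 51.8224
  x_1 = 1.4292 - 0.01*17.1504 = 1.2577
  y_1 = 3.7016 - 0.01*51.8224 = 3.1834
Step 2: grad_x = 2*6*1.2577 = 15.0924, grad_y = 2*7*3.1834 = 44.5673
  x_2 = 1.2577 - 0.01*15.0924 = 1.1068
  y_2 = 3.1834 - 0.01*44.5673 = 2.7377
Step 3: grad_x = 2*6*1.1068 = 13.2813, grad_y = 2*7*2.7377 = 38.3278
  x_3 = 1.1068 - 0.01*13.2813 = 0.974
  y_3 = 2.7377 - 0.01*38.3278 = 2.3544
Step 4: grad_x = 2*6*0.974 = 11.6875, grad_y = 2*7*2.3544 = 32.9619
  x_4 = 0.974 - 0.01*11.6875 = 0.8571
  y_4 = 2.3544 - 0.01*32.9619 = 2.0248
Step 5: grad_x = 2*6*0.8571 = 10.285, grad_y = 2*7*2.0248 = 28.3473
  x_5 = 0.8571 - 0.01*10.285 = 0.7542
  y_5 = 2.0248 - 0.01*28.3473 = 1.7413
f(0.7542, 1.7413) = 6*0.7542^2 + 7*1.7413^2 = 24.6389


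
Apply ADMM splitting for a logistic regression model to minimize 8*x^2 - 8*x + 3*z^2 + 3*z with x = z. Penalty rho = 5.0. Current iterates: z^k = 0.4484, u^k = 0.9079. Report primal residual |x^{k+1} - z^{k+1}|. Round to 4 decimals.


ADMM iteration with rho = 5.0, z^k = 0.4484, u^k = 0.9079
Step 1: x-update.
Minimize 8*x^2 - 8*x + (5.0/2)*(x - 0.4484 + 0.9079)^2
FOC: (2*8 + 5.0)*x = 8 + 5.0*(0.4484 - 0.9079)
x^{k+1} = 0.2715
Step 2: z-update.
Minimize 3*z^2 + 3*z + (5.0/2)*(0.2715 - z + 0.9079)^2
FOC: (2*3 + 5.0)*z = -3 + 5.0*(0.2715 + 0.9079)
z^{k+1} = 0.2634
Step 3: u-update.
u^{k+1} = 0.9079 + 0.2715 - 0.2634 = 0.9161
Step 4: Primal residual = |0.2715 - 0.2634| = 0.0082


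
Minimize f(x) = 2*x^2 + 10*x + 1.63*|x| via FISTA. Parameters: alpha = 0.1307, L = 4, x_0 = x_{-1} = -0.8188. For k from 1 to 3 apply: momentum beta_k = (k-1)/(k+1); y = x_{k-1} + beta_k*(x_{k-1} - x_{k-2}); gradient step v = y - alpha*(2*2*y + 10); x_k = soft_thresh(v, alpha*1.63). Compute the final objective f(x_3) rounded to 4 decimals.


FISTA on f(x) = 2*x^2 + 10*x + 1.63*|x|
L = 4, alpha = 0.1307
Iteration 1: beta = 0.0, y = -0.8188 + 0.0*(-0.8188 + 0.8188) = -0.8188
  grad(y) = 6.7248, v = y - alpha*grad = -1.6977
  prox(v) = soft_thresh(-1.6977, 0.213) = -1.4847
Iteration 2: beta = 0.3333, y = -1.4847 + 0.3333*(-1.4847 + 0.8188) = -1.7067
  grad(y) = 3.1734, v = y - alpha*grad = -2.1214
  prox(v) = soft_thresh(-2.1214, 0.213) = -1.9084
Iteration 3: beta = 0.5, y = -1.9084 + 0.5*(-1.9084 + 1.4847) = -2.1202
  grad(y) = 1.5191, v = y - alpha*grad = -2.3188
  prox(v) = soft_thresh(-2.3188, 0.213) = -2.1057
f(x_3) = 2*(-2.1057)^2 + 10*(-2.1057) + 1.63*|-2.1057| = -8.7568


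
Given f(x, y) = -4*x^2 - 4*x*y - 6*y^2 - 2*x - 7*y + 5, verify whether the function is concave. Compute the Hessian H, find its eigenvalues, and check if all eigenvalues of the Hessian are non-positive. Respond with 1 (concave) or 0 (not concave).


The Hessian of f(x,y) = -4*x^2 - 4*x*y - 6*y^2 - 2*x - 7*y + 5 is:
H = [[-8, -4], [-4, -12]]
Trace = -8 - 12 = -20
Determinant = -8*-12 - (-4)^2 = 80
Discriminant = (-20)^2 - 4*80 = 80.0
Eigenvalues: lambda_1 = -14.4721, lambda_2 = -5.5279
The function is concave.

1


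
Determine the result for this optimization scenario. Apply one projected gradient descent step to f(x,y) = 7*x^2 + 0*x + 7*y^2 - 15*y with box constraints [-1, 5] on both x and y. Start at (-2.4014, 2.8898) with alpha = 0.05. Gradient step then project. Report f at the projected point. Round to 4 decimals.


Step 1: Compute gradient at (-2.4014, 2.8898).
grad_x = 2*7*-2.4014 + 0 = -33.6196
grad_y = 2*7*2.8898 - 15 = 25.4572
Step 2: Gradient step.
x_raw = -2.4014 - 0.05*-33.6196 = -0.7204
y_raw = 2.8898 - 0.05*25.4572 = 1.6169
Step 3: Project onto [-1, 5].
x_proj = clip(-0.7204) = -0.7204
y_proj = clip(1.6169) = 1.6169
Step 4: Evaluate f.
f(-0.7204, 1.6169) = -2.3196


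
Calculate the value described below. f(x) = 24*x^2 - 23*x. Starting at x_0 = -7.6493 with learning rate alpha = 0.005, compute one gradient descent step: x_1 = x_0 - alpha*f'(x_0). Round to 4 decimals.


We compute the gradient at x_0 and apply the update.
f'(x) = 48*x - 23
f'(-7.6493) = 48*-7.6493 - 23 = -390.1664
x_1 = -7.6493 - 0.005*-390.1664 = -5.6985


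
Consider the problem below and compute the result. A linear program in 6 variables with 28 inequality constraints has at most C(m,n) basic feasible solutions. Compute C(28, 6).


Each vertex corresponds to some choice of n active constraints out of m, so the number of vertices is at most C(m, n) = m! / (n!(m-n)!).
m = 28, n = 6
Numerator: 28 * 27 * 26 * 25 * 24 * 23
Denominator: 6! = 720
C(28, 6) = 376740


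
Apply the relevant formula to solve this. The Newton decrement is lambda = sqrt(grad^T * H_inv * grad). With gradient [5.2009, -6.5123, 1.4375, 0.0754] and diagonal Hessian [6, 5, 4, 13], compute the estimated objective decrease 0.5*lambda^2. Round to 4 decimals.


Step 1: H is diagonal, so H^(-1) * g = [0.8668, -1.3025, 0.3594, 0.0058].
Step 2: g^T H^(-1) g = sum_i g_i^2 / H_ii
  = (5.2009)^2/6 + (-6.5123)^2/5 + (1.4375)^2/4 + (0.0754)^2/13
  = 4.5082 + 8.482 + 0.5166 + 0.0004 = 13.5073
Step 3: Objective decrease = 0.5 * g^T H^(-1) g = 6.7536


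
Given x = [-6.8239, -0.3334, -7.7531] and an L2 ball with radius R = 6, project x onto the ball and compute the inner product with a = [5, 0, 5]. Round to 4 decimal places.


Step 1: Compute ||x|| (intermediates to 6 decimals).
||x|| = sqrt((-6.8239)^2 + (-0.3334)^2 + (-7.7531)^2) = 10.333795
Step 2: Project.
Since ||x|| > R, scale = R/||x|| = 6/10.333795 = 0.580619, proj(x) = scale * x
proj(x) = [-3.962086, -0.193578, -4.501597]
Step 3: Dot product.
a^T * proj(x) = 5*(-3.962086) + 0*(-0.193578) + 5*(-4.501597) = -42.3184


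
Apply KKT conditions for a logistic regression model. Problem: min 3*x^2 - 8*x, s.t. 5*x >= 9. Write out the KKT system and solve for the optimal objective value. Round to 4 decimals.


Step 1: Try lambda = 0 (constraint inactive).
x_unc = 8/(2*3) = 1.3333
Check: 5*1.3333 = 6.6665 < 9 -- violated!
Step 2: Constraint must be active: 5*x = 9
x* = 9/5 = 1.8
lambda = (2*3*1.8 - 8)/5 = 0.56
Step 3: Compute optimal value.
f(x*) = 3*1.8^2 - 8*1.8 = -4.68


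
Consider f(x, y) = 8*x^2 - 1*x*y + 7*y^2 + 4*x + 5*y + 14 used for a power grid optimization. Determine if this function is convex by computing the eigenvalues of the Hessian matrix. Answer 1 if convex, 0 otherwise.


The Hessian of f(x,y) = 8*x^2 - 1*x*y + 7*y^2 + 4*x + 5*y + 14 is:
H = [[16, -1], [-1, 14]]
Trace = 16 + 14 = 30
Determinant = 16*14 - (-1)^2 = 223
Discriminant = (30)^2 - 4*223 = 8.0
Eigenvalues: lambda_1 = 13.5858, lambda_2 = 16.4142
The function is convex.

1


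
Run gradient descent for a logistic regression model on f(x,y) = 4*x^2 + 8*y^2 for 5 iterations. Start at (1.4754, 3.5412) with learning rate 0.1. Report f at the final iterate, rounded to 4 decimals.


Gradient descent on f(x,y) = 4*x^2 + 8*y^2.
Starting point: (1.4754, 3.5412), alpha = 0.1
Step 1: grad_x = 2*4*1.4754 = 11.8032, grad_y = 2*8*3.5412 = 56.6592
  x_1 = 1.4754 - 0.1*11.8032 = 0.2951
  y_1 = 3.5412 - 0.1*56.6592 = -2.1247
Step 2: grad_x = 2*4*0.2951 = 2.3606, grad_y = 2*8*-2.1247 = -33.9955
  x_2 = 0.2951 - 0.1*2.3606 = 0.059
  y_2 = -2.1247 - 0.1*-33.9955 = 1.2748
Step 3: grad_x = 2*4*0.059 = 0.4721, grad_y = 2*8*1.2748 = 20.3973
  x_3 = 0.059 - 0.1*0.4721 = 0.0118
  y_3 = 1.2748 - 0.1*20.3973 = -0.7649
Step 4: grad_x = 2*4*0.0118 = 0.0944, grad_y = 2*8*-0.7649 = -12.2384
  x_4 = 0.0118 - 0.1*0.0944 = 0.0024
  y_4 = -0.7649 - 0.1*-12.2384 = 0.4589
Step 5: grad_x = 2*4*0.0024 = 0.0189, grad_y = 2*8*0.4589 = 7.343
  x_5 = 0.0024 - 0.1*0.0189 = 0.0005
  y_5 = 0.4589 - 0.1*7.343 = -0.2754
f(0.0005, -0.2754) = 4*0.0005^2 + 8*(-0.2754)^2 = 0.6066


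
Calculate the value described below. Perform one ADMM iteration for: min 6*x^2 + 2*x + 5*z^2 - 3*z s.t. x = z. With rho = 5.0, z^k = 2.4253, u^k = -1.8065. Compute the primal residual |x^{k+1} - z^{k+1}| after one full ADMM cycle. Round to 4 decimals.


ADMM iteration with rho = 5.0, z^k = 2.4253, u^k = -1.8065
Step 1: x-update.
Minimize 6*x^2 + 2*x + (5.0/2)*(x - 2.4253 - 1.8065)^2
FOC: (2*6 + 5.0)*x = -2 + 5.0*(2.4253 + 1.8065)
x^{k+1} = 1.127
Step 2: z-update.
Minimize 5*z^2 - 3*z + (5.0/2)*(1.127 - z - 1.8065)^2
FOC: (2*5 + 5.0)*z = 3 + 5.0*(1.127 - 1.8065)
z^{k+1} = -0.0265
Step 3: u-update.
u^{k+1} = -1.8065 + 1.127 + 0.0265 = -0.653
Step 4: Primal residual = |1.127 + 0.0265| = 1.1535


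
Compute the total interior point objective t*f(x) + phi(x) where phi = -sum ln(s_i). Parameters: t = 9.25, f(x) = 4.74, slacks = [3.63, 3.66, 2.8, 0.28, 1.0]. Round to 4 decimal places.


Step 1: Compute log-barrier.
ln values: [1.2892, 1.2975, 1.0296, -1.273, 0.0]
phi = -(1.2892 + 1.2975 + 1.0296 - 1.273 + 0.0) = -2.3433
Step 2: Compute augmented objective.
t*f(x) = 9.25*4.74 = 43.845
Total = 43.845 - 2.3433 = 41.5017


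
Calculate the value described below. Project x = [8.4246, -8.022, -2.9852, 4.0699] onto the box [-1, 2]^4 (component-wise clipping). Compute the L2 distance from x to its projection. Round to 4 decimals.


Project each component onto [-1, 2].
clip(8.4246) = 2.0, clip(-8.022) = -1.0, clip(-2.9852) = -1.0, clip(4.0699) = 2.0
Projection = [2.0, -1.0, -1.0, 2.0]
Squared diffs: [41.2755, 49.3085, 3.941, 4.2845]
Distance = sqrt(98.8095) = 9.9403


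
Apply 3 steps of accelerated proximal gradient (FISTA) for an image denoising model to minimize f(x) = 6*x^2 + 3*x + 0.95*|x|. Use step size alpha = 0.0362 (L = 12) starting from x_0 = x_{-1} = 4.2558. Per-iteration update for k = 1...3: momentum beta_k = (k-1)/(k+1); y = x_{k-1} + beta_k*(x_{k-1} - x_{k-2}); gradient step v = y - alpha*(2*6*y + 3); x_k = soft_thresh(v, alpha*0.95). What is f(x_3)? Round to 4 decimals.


FISTA on f(x) = 6*x^2 + 3*x + 0.95*|x|
L = 12, alpha = 0.0362
Iteration 1: beta = 0.0, y = 4.2558 + 0.0*(4.2558 - 4.2558) = 4.2558
  grad(y) = 54.0696, v = y - alpha*grad = 2.2985
  prox(v) = soft_thresh(2.2985, 0.0344) = 2.2641
Iteration 2: beta = 0.3333, y = 2.2641 + 0.3333*(2.2641 - 4.2558) = 1.6002
  grad(y) = 22.2022, v = y - alpha*grad = 0.7965
  prox(v) = soft_thresh(0.7965, 0.0344) = 0.7621
Iteration 3: beta = 0.5, y = 0.7621 + 0.5*(0.7621 - 2.2641) = 0.0111
  grad(y) = 3.1328, v = y - alpha*grad = -0.1023
  prox(v) = soft_thresh(-0.1023, 0.0344) = -0.0679
f(x_3) = 6*(-0.0679)^2 + 3*(-0.0679) + 0.95*|-0.0679| = -0.1116


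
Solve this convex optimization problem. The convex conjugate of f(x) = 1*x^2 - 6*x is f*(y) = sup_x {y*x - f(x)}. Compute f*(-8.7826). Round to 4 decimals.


f*(y) = sup_x {y*x - a*x^2 - b*x} = sup_x {(y-b)*x - a*x^2}
FOC: (y - b) - 2a*x = 0 => x* = (y - b)/(2a)
x* = (-8.7826 + 6)/(2*1) = -1.3913
f*(-8.7826) = (y-b)^2/(4a) = (-8.7826 + 6)^2/(4*1)
= 7.7429/4 = 1.9357


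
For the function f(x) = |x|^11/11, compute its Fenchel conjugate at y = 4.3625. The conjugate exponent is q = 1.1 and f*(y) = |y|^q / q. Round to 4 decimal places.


The conjugate exponent q satisfies 1/p + 1/q = 1.
p = 11, so q = 11/(11 - 1) = 1.1
|y|^q = 4.3625^1.1 = 5.0549
f*(4.3625) = 5.0549 / 1.1 = 4.5953


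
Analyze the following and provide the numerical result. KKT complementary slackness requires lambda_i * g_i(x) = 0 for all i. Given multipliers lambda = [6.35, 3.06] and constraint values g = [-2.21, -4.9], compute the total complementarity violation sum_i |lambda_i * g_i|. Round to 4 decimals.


KKT complementary slackness check:
lambda_1 * g_1 = 6.35 * -2.21 = -14.0335
lambda_2 * g_2 = 3.06 * -4.9 = -14.994
Total violation = 14.0335 + 14.994 = 29.0275


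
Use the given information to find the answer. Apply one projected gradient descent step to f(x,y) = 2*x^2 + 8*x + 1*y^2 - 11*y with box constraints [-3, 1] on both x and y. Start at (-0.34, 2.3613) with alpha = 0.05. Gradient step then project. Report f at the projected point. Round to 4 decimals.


Step 1: Compute gradient at (-0.34, 2.3613).
grad_x = 2*2*-0.34 + 8 = 6.64
grad_y = 2*1*2.3613 - 11 = -6.2774
Step 2: Gradient step.
x_raw = -0.34 - 0.05*6.64 = -0.672
y_raw = 2.3613 - 0.05*-6.2774 = 2.6752
Step 3: Project onto [-3, 1].
x_proj = clip(-0.672) = -0.672
y_proj = clip(2.6752) = 1.0
Step 4: Evaluate f.
f(-0.672, 1.0) = -14.4728


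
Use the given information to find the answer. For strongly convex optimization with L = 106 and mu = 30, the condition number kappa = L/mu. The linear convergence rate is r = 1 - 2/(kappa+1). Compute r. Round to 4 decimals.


Step 1: Compute the condition number.
kappa = L/mu = 106/30 = 3.5333
Step 2: Compute the convergence rate.
r = 1 - 2/(kappa + 1) = 1 - 2*mu/(L + mu) = (L - mu)/(L + mu) = 76/136 = 0.5588


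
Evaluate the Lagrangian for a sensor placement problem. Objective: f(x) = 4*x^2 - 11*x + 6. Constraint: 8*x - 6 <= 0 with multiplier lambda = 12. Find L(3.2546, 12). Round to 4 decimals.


Step 1: Evaluate f(x).
f(3.2546) = 4*3.2546^2 - 11*3.2546 + 6 = 12.5691
Step 2: Evaluate g(x).
g(3.2546) = 8*3.2546 - 6 = 20.0368
Step 3: Compute Lagrangian.
L = 12.5691 + 12*20.0368 = 253.0107


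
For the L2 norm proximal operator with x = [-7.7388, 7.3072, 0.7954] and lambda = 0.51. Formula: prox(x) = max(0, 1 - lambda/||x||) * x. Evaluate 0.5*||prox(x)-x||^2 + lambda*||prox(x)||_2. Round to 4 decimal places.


Step 1: Compute ||x||.
||x|| = 10.6732
Step 2: Compute scaling factor.
scale = max(0, 1 - 0.51/10.6732) = 0.9522
Step 3: prox(x) = [-7.369, 6.958, 0.7574]
||prox(x)|| = 10.1632
Step 4: Proximal objective.
0.5*||prox-x||^2 = 0.1301
lambda*||prox|| = 5.1832
Total = 5.3133


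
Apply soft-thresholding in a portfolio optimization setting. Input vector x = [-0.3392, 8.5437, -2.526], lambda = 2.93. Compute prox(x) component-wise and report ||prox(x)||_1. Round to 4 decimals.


Soft-thresholding with lambda = 2.93:
prox(-0.3392) = sign(-0.3392)*max(|-0.3392| - 2.93, 0) = 0.0
prox(8.5437) = sign(8.5437)*max(|8.5437| - 2.93, 0) = 5.6137
prox(-2.526) = sign(-2.526)*max(|-2.526| - 2.93, 0) = 0.0
prox(x) = [0.0, 5.6137, 0.0]
||prox(x)||_1 = 0.0 + 5.6137 + 0.0 = 5.6137


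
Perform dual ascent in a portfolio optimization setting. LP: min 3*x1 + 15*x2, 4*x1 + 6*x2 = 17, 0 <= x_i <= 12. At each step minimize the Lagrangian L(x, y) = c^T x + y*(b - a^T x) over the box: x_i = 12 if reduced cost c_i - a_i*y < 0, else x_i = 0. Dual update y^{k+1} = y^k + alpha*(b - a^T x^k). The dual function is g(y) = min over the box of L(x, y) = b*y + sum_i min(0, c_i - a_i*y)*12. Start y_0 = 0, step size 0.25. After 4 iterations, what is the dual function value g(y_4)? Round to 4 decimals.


Dual ascent for LP: min 3*x1 + 15*x2, 4*x1 + 6*x2 = 17, 0 <= x_i <= 12
Step 1: y^k = 0.0, reduced costs: (3.0, 15.0)
  x^k = (0.0, 0.0), subgradient = b - a^T x = 17.0
  y^{k+1} = 0.0 + 0.25*17.0 = 4.25
Step 2: y^k = 4.25, reduced costs: (-14.0, -10.5)
  x^k = (12.0, 12.0), subgradient = b - a^T x = -103.0
  y^{k+1} = 4.25 + 0.25*-103.0 = -21.5
Step 3: y^k = -21.5, reduced costs: (89.0, 144.0)
  x^k = (0.0, 0.0), subgradient = b - a^T x = 17.0
  y^{k+1} = -21.5 + 0.25*17.0 = -17.25
Step 4: y^k = -17.25, reduced costs: (72.0, 118.5)
  x^k = (0.0, 0.0), subgradient = b - a^T x = 17.0
  y^{k+1} = -17.25 + 0.25*17.0 = -13.0
Dual objective at y_4 = -13.0: reduced costs (55.0, 93.0), box minimizer x = (0.0, 0.0)
g(y_4) = b*y + (c1 - a1*y)*x1 + (c2 - a2*y)*x2 = 17*(-13.0) + 55.0*0.0 + 93.0*0.0 = -221.0 + 0.0 + 0.0 = -221.0


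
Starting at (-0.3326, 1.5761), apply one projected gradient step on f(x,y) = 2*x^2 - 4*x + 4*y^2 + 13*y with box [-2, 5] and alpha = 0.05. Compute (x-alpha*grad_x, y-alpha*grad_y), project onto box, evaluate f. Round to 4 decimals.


Step 1: Compute gradient at (-0.3326, 1.5761).
grad_x = 2*2*-0.3326 - 4 = -5.3304
grad_y = 2*4*1.5761 + 13 = 25.6088
Step 2: Gradient step.
x_raw = -0.3326 - 0.05*-5.3304 = -0.0661
y_raw = 1.5761 - 0.05*25.6088 = 0.2957
Step 3: Project onto [-2, 5].
x_proj = clip(-0.0661) = -0.0661
y_proj = clip(0.2957) = 0.2957
Step 4: Evaluate f.
f(-0.0661, 0.2957) = 4.4663


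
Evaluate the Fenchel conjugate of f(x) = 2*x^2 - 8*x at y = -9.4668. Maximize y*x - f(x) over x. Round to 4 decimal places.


f*(y) = sup_x {y*x - a*x^2 - b*x} = sup_x {(y-b)*x - a*x^2}
FOC: (y - b) - 2a*x = 0 => x* = (y - b)/(2a)
x* = (-9.4668 + 8)/(2*2) = -0.3667
f*(-9.4668) = (y-b)^2/(4a) = (-9.4668 + 8)^2/(4*2)
= 2.1515/8 = 0.2689


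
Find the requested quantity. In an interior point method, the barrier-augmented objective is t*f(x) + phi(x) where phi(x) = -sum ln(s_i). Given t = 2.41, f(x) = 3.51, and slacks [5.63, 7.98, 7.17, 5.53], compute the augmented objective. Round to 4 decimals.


Step 1: Compute log-barrier.
ln values: [1.7281, 2.0769, 1.9699, 1.7102]
phi = -(1.7281 + 2.0769 + 1.9699 + 1.7102) = -7.4851
Step 2: Compute augmented objective.
t*f(x) = 2.41*3.51 = 8.4591
Total = 8.4591 - 7.4851 = 0.974


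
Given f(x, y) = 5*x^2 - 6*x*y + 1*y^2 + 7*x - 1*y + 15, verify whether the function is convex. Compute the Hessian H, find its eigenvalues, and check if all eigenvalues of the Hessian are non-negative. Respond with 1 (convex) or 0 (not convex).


The Hessian of f(x,y) = 5*x^2 - 6*x*y + 1*y^2 + 7*x - 1*y + 15 is:
H = [[10, -6], [-6, 2]]
Trace = 10 + 2 = 12
Determinant = 10*2 - (-6)^2 = -16
Discriminant = (12)^2 - 4*-16 = 208.0
Eigenvalues: lambda_1 = -1.2111, lambda_2 = 13.2111
The function is not convex.

0


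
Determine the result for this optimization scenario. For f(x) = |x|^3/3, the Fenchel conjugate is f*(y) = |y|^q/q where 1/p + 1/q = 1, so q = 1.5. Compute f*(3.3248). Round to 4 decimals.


The conjugate exponent q satisfies 1/p + 1/q = 1.
p = 3, so q = 3/(3 - 1) = 1.5
|y|^q = 3.3248^1.5 = 6.0625
f*(3.3248) = 6.0625 / 1.5 = 4.0416


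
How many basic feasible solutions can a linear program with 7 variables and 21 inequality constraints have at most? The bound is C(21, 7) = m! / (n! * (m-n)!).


Each vertex corresponds to some choice of n active constraints out of m, so the number of vertices is at most C(m, n) = m! / (n!(m-n)!).
m = 21, n = 7
Numerator: 21 * 20 * 19 * 18 * 17 * 16 * 15
Denominator: 7! = 5040
C(21, 7) = 116280


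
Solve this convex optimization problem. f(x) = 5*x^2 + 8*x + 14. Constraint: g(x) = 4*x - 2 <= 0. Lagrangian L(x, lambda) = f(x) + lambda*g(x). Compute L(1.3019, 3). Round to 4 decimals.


Step 1: Evaluate f(x).
f(1.3019) = 5*1.3019^2 + 8*1.3019 + 14 = 32.8899
Step 2: Evaluate g(x).
g(1.3019) = 4*1.3019 - 2 = 3.2076
Step 3: Compute Lagrangian.
L = 32.8899 + 3*3.2076 = 42.5127


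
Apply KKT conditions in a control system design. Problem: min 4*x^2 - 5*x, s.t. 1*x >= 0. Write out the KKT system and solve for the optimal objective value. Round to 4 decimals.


Step 1: Try lambda = 0 (constraint inactive).
Stationarity: 2*4*x - 5 = 0
x* = 5/(2*4) = 0.625
Check constraint: 1*0.625 = 0.625 >= 0 -- satisfied.
Step 2: Compute optimal value.
f(x*) = 4*0.625^2 - 5*0.625 = -1.5625


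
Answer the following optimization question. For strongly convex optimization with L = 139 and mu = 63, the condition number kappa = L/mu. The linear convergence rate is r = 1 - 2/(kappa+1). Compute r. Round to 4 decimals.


Step 1: Compute the condition number.
kappa = L/mu = 139/63 = 2.2063
Step 2: Compute the convergence rate.
r = 1 - 2/(kappa + 1) = 1 - 2*mu/(L + mu) = (L - mu)/(L + mu) = 76/202 = 0.3762


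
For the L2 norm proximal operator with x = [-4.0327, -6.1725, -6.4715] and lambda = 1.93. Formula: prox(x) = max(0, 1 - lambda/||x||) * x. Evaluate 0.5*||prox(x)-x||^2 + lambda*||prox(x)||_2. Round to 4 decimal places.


Step 1: Compute ||x||.
||x|| = 9.8103
Step 2: Compute scaling factor.
scale = max(0, 1 - 1.93/9.8103) = 0.8033
Step 3: prox(x) = [-3.2393, -4.9582, -5.1984]
||prox(x)|| = 7.8803
Step 4: Proximal objective.
0.5*||prox-x||^2 = 1.8625
lambda*||prox|| = 15.209
Total = 17.0715


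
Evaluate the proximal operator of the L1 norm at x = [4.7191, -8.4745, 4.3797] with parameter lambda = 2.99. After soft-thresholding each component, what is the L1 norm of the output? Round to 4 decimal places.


Soft-thresholding with lambda = 2.99:
prox(4.7191) = sign(4.7191)*max(|4.7191| - 2.99, 0) = 1.7291
prox(-8.4745) = sign(-8.4745)*max(|-8.4745| - 2.99, 0) = -5.4845
prox(4.3797) = sign(4.3797)*max(|4.3797| - 2.99, 0) = 1.3897
prox(x) = [1.7291, -5.4845, 1.3897]
||prox(x)||_1 = 1.7291 + 5.4845 + 1.3897 = 8.6033


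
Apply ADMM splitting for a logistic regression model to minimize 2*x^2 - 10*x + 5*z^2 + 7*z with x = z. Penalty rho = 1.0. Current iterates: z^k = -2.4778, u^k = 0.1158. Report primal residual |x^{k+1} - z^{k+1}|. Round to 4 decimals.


ADMM iteration with rho = 1.0, z^k = -2.4778, u^k = 0.1158
Step 1: x-update.
Minimize 2*x^2 - 10*x + (1.0/2)*(x + 2.4778 + 0.1158)^2
FOC: (2*2 + 1.0)*x = 10 + 1.0*(-2.4778 - 0.1158)
x^{k+1} = 1.4813
Step 2: z-update.
Minimize 5*z^2 + 7*z + (1.0/2)*(1.4813 - z + 0.1158)^2
FOC: (2*5 + 1.0)*z = -7 + 1.0*(1.4813 + 0.1158)
z^{k+1} = -0.4912
Step 3: u-update.
u^{k+1} = 0.1158 + 1.4813 + 0.4912 = 2.0883
Step 4: Primal residual = |1.4813 + 0.4912| = 1.9725


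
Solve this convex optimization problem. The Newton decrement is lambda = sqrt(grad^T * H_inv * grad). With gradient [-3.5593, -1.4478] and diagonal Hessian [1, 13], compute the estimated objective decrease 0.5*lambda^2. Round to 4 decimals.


Step 1: H is diagonal, so H^(-1) * g = [-3.5593, -0.1114].
Step 2: g^T H^(-1) g = sum_i g_i^2 / H_ii
  = (-3.5593)^2/1 + (-1.4478)^2/13
  = 12.6686 + 0.1612 = 12.8299
Step 3: Objective decrease = 0.5 * g^T H^(-1) g = 6.4149


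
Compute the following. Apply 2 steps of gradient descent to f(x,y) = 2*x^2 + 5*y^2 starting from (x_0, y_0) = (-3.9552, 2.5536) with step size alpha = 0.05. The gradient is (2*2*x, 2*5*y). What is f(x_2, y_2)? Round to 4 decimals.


Gradient descent on f(x,y) = 2*x^2 + 5*y^2.
Starting point: (-3.9552, 2.5536), alpha = 0.05
Step 1: grad_x = 2*2*-3.9552 = -15.8208, grad_y = 2*5*2.5536 = 25.536
  x_1 = -3.9552 - 0.05*-15.8208 = -3.1642
  y_1 = 2.5536 - 0.05*25.536 = 1.2768
Step 2: grad_x = 2*2*-3.1642 = -12.6566, grad_y = 2*5*1.2768 = 12.768
  x_2 = -3.1642 - 0.05*-12.6566 = -2.5313
  y_2 = 1.2768 - 0.05*12.768 = 0.6384
f(-2.5313, 0.6384) = 2*(-2.5313)^2 + 5*0.6384^2 = 14.853


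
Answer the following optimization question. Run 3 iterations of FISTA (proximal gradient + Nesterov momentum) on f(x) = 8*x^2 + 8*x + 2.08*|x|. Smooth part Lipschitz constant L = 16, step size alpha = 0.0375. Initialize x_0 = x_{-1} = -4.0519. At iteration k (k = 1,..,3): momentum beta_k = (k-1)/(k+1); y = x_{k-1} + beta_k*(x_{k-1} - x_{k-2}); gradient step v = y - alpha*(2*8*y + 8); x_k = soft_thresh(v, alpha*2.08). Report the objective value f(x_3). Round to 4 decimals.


FISTA on f(x) = 8*x^2 + 8*x + 2.08*|x|
L = 16, alpha = 0.0375
Iteration 1: beta = 0.0, y = -4.0519 + 0.0*(-4.0519 + 4.0519) = -4.0519
  grad(y) = -56.8304, v = y - alpha*grad = -1.9208
  prox(v) = soft_thresh(-1.9208, 0.078) = -1.8428
Iteration 2: beta = 0.3333, y = -1.8428 + 0.3333*(-1.8428 + 4.0519) = -1.1064
  grad(y) = -9.7021, v = y - alpha*grad = -0.7426
  prox(v) = soft_thresh(-0.7426, 0.078) = -0.6646
Iteration 3: beta = 0.5, y = -0.6646 + 0.5*(-0.6646 + 1.8428) = -0.0754
  grad(y) = 6.7928, v = y - alpha*grad = -0.3302
  prox(v) = soft_thresh(-0.3302, 0.078) = -0.2522
f(x_3) = 8*(-0.2522)^2 + 8*(-0.2522) + 2.08*|-0.2522| = -0.9841


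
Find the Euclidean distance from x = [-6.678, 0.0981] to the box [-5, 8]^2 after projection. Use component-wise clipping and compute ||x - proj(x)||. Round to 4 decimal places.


Project each component onto [-5, 8].
clip(-6.678) = -5.0, clip(0.0981) = 0.0981
Projection = [-5.0, 0.0981]
Squared diffs: [2.8157, 0.0]
Distance = sqrt(2.8157) = 1.678


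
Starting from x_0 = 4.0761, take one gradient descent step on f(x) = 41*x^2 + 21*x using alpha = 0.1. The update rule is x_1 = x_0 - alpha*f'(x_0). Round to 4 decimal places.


We compute the gradient at x_0 and apply the update.
f'(x) = 82*x + 21
f'(4.0761) = 82*4.0761 + 21 = 355.2402
x_1 = 4.0761 - 0.1*355.2402 = -31.4479


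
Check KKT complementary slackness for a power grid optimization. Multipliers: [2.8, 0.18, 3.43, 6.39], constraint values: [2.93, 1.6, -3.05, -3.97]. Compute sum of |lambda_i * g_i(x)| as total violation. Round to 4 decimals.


KKT complementary slackness check:
lambda_1 * g_1 = 2.8 * 2.93 = 8.204
lambda_2 * g_2 = 0.18 * 1.6 = 0.288
lambda_3 * g_3 = 3.43 * -3.05 = -10.4615
lambda_4 * g_4 = 6.39 * -3.97 = -25.3683
Total violation = 8.204 + 0.288 + 10.4615 + 25.3683 = 44.3218


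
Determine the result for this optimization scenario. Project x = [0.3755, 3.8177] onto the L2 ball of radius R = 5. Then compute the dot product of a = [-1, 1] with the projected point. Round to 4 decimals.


Step 1: Compute ||x|| (intermediates to 6 decimals).
||x|| = sqrt(0.3755^2 + 3.8177^2) = 3.836122
Step 2: Project.
Since ||x|| <= R, proj = x (no scaling needed).
proj(x) = [0.3755, 3.8177]
Step 3: Dot product.
a^T * proj(x) = -1*0.3755 + 1*3.8177 = 3.4422


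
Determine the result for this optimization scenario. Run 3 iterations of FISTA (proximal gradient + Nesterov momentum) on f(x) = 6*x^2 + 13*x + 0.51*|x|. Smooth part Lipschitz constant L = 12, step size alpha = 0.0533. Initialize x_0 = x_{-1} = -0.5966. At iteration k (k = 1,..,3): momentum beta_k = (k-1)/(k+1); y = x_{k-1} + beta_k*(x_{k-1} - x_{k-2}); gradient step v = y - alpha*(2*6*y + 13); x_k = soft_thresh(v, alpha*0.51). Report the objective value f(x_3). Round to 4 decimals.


FISTA on f(x) = 6*x^2 + 13*x + 0.51*|x|
L = 12, alpha = 0.0533
Iteration 1: beta = 0.0, y = -0.5966 + 0.0*(-0.5966 + 0.5966) = -0.5966
  grad(y) = 5.8408, v = y - alpha*grad = -0.9079
  prox(v) = soft_thresh(-0.9079, 0.0272) = -0.8807
Iteration 2: beta = 0.3333, y = -0.8807 + 0.3333*(-0.8807 + 0.5966) = -0.9754
  grad(y) = 1.2947, v = y - alpha*grad = -1.0444
  prox(v) = soft_thresh(-1.0444, 0.0272) = -1.0173
Iteration 3: beta = 0.5, y = -1.0173 + 0.5*(-1.0173 + 0.8807) = -1.0855
  grad(y) = -0.0264, v = y - alpha*grad = -1.0841
  prox(v) = soft_thresh(-1.0841, 0.0272) = -1.0569
f(x_3) = 6*(-1.0569)^2 + 13*(-1.0569) + 0.51*|-1.0569| = -6.4984


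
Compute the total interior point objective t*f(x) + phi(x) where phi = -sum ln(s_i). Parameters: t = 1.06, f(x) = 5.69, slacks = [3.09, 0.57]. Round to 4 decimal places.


Step 1: Compute log-barrier.
ln values: [1.1282, -0.5621]
phi = -(1.1282 - 0.5621) = -0.5661
Step 2: Compute augmented objective.
t*f(x) = 1.06*5.69 = 6.0314
Total = 6.0314 - 0.5661 = 5.4653


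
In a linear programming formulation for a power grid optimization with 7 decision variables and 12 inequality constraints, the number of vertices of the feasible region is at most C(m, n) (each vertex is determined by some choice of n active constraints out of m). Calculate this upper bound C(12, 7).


Each vertex corresponds to some choice of n active constraints out of m, so the number of vertices is at most C(m, n) = m! / (n!(m-n)!).
m = 12, n = 7
Numerator: 12 * 11 * 10 * 9 * 8 * 7 * 6
Denominator: 7! = 5040
C(12, 7) = 792


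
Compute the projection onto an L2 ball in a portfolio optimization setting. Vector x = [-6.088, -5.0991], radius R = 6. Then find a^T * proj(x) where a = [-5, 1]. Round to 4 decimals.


Step 1: Compute ||x|| (intermediates to 6 decimals).
||x|| = sqrt((-6.088)^2 + (-5.0991)^2) = 7.94132
Step 2: Project.
Since ||x|| > R, scale = R/||x|| = 6/7.94132 = 0.755542, proj(x) = scale * x
proj(x) = [-4.59974, -3.852584]
Step 3: Dot product.
a^T * proj(x) = -5*(-4.59974) + 1*(-3.852584) = 19.1461


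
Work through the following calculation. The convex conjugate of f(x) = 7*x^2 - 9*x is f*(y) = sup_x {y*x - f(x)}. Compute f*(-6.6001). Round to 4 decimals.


f*(y) = sup_x {y*x - a*x^2 - b*x} = sup_x {(y-b)*x - a*x^2}
FOC: (y - b) - 2a*x = 0 => x* = (y - b)/(2a)
x* = (-6.6001 + 9)/(2*7) = 0.1714
f*(-6.6001) = (y-b)^2/(4a) = (-6.6001 + 9)^2/(4*7)
= 5.7595/28 = 0.2057


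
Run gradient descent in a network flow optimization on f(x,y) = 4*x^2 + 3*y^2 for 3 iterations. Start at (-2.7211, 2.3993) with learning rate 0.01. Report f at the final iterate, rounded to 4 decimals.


Gradient descent on f(x,y) = 4*x^2 + 3*y^2.
Starting point: (-2.7211, 2.3993), alpha = 0.01
Step 1: grad_x = 2*4*-2.7211 = -21.7688, grad_y = 2*3*2.3993 = 14.3958
  x_1 = -2.7211 - 0.01*-21.7688 = -2.5034
  y_1 = 2.3993 - 0.01*14.3958 = 2.2553
Step 2: grad_x = 2*4*-2.5034 = -20.0273, grad_y = 2*3*2.2553 = 13.5321
  x_2 = -2.5034 - 0.01*-20.0273 = -2.3031
  y_2 = 2.2553 - 0.01*13.5321 = 2.12
Step 3: grad_x = 2*4*-2.3031 = -18.4251, grad_y = 2*3*2.12 = 12.7201
  x_3 = -2.3031 - 0.01*-18.4251 = -2.1189
  y_3 = 2.12 - 0.01*12.7201 = 1.9928
f(-2.1189, 1.9928) = 4*(-2.1189)^2 + 3*1.9928^2 = 29.8727


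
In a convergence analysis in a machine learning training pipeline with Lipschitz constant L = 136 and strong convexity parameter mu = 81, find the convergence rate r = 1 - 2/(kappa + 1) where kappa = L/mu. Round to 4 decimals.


Step 1: Compute the condition number.
kappa = L/mu = 136/81 = 1.679
Step 2: Compute the convergence rate.
r = 1 - 2/(kappa + 1) = 1 - 2*mu/(L + mu) = (L - mu)/(L + mu) = 55/217 = 0.2535


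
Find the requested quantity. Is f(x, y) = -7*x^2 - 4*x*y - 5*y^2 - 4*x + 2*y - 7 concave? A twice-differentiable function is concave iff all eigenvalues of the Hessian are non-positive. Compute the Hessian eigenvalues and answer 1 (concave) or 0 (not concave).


The Hessian of f(x,y) = -7*x^2 - 4*x*y - 5*y^2 - 4*x + 2*y - 7 is:
H = [[-14, -4], [-4, -10]]
Trace = -14 - 10 = -24
Determinant = -14*-10 - (-4)^2 = 124
Discriminant = (-24)^2 - 4*124 = 80.0
Eigenvalues: lambda_1 = -16.4721, lambda_2 = -7.5279
The function is concave.

1


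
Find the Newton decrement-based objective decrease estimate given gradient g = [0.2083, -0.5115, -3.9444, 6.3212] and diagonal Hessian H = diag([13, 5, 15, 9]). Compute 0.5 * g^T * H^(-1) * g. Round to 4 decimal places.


Step 1: H is diagonal, so H^(-1) * g = [0.016, -0.1023, -0.263, 0.7024].
Step 2: g^T H^(-1) g = sum_i g_i^2 / H_ii
  = (0.2083)^2/13 + (-0.5115)^2/5 + (-3.9444)^2/15 + (6.3212)^2/9
  = 0.0033 + 0.0523 + 1.0372 + 4.4397 = 5.5326
Step 3: Objective decrease = 0.5 * g^T H^(-1) g = 2.7663


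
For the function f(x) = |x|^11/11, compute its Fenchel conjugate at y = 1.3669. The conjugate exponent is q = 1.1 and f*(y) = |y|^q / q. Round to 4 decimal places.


The conjugate exponent q satisfies 1/p + 1/q = 1.
p = 11, so q = 11/(11 - 1) = 1.1
|y|^q = 1.3669^1.1 = 1.4103
f*(1.3669) = 1.4103 / 1.1 = 1.2821


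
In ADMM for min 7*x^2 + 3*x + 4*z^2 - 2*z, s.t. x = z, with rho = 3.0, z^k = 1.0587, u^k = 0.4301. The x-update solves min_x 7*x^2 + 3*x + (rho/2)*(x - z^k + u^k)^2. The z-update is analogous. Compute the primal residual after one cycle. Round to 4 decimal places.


ADMM iteration with rho = 3.0, z^k = 1.0587, u^k = 0.4301
Step 1: x-update.
Minimize 7*x^2 + 3*x + (3.0/2)*(x - 1.0587 + 0.4301)^2
FOC: (2*7 + 3.0)*x = -3 + 3.0*(1.0587 - 0.4301)
x^{k+1} = -0.0655
Step 2: z-update.
Minimize 4*z^2 - 2*z + (3.0/2)*(-0.0655 - z + 0.4301)^2
FOC: (2*4 + 3.0)*z = 2 + 3.0*(-0.0655 + 0.4301)
z^{k+1} = 0.2812
Step 3: u-update.
u^{k+1} = 0.4301 - 0.0655 - 0.2812 = 0.0833
Step 4: Primal residual = |-0.0655 - 0.2812| = 0.3468


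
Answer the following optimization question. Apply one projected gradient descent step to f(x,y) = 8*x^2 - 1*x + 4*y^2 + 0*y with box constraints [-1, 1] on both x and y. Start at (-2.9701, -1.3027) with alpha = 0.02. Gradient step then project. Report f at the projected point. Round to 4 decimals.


Step 1: Compute gradient at (-2.9701, -1.3027).
grad_x = 2*8*-2.9701 - 1 = -48.5216
grad_y = 2*4*-1.3027 + 0 = -10.4216
Step 2: Gradient step.
x_raw = -2.9701 - 0.02*-48.5216 = -1.9997
y_raw = -1.3027 - 0.02*-10.4216 = -1.0943
Step 3: Project onto [-1, 1].
x_proj = clip(-1.9997) = -1.0
y_proj = clip(-1.0943) = -1.0
Step 4: Evaluate f.
f(-1.0, -1.0) = 13.0


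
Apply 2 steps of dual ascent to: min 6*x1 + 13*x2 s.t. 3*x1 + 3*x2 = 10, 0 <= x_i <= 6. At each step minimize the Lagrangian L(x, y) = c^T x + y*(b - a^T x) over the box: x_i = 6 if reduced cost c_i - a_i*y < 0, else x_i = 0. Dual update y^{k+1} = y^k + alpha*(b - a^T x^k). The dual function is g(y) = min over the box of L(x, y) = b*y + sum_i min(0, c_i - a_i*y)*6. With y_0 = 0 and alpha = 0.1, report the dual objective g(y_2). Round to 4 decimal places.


Dual ascent for LP: min 6*x1 + 13*x2, 3*x1 + 3*x2 = 10, 0 <= x_i <= 6
Step 1: y^k = 0.0, reduced costs: (6.0, 13.0)
  x^k = (0.0, 0.0), subgradient = b - a^T x = 10.0
  y^{k+1} = 0.0 + 0.1*10.0 = 1.0
Step 2: y^k = 1.0, reduced costs: (3.0, 10.0)
  x^k = (0.0, 0.0), subgradient = b - a^T x = 10.0
  y^{k+1} = 1.0 + 0.1*10.0 = 2.0
Dual objective at y_2 = 2.0: reduced costs (0.0, 7.0), box minimizer x = (0.0, 0.0)
g(y_2) = b*y + (c1 - a1*y)*x1 + (c2 - a2*y)*x2 = 10*2.0 + 0.0*0.0 + 7.0*0.0 = 20.0 + 0.0 + 0.0 = 20.0


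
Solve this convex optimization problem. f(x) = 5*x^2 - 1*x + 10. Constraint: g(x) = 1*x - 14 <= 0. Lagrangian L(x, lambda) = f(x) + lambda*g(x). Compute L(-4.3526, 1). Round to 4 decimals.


Step 1: Evaluate f(x).
f(-4.3526) = 5*(-4.3526)^2 - 1*(-4.3526) + 10 = 109.0782
Step 2: Evaluate g(x).
g(-4.3526) = 1*-4.3526 - 14 = -18.3526
Step 3: Compute Lagrangian.
L = 109.0782 + 1*-18.3526 = 90.7256


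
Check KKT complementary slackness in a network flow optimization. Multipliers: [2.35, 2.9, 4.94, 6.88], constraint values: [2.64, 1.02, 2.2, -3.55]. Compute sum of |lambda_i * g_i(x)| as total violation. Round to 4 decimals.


KKT complementary slackness check:
lambda_1 * g_1 = 2.35 * 2.64 = 6.204
lambda_2 * g_2 = 2.9 * 1.02 = 2.958
lambda_3 * g_3 = 4.94 * 2.2 = 10.868
lambda_4 * g_4 = 6.88 * -3.55 = -24.424
Total violation = 6.204 + 2.958 + 10.868 + 24.424 = 44.454


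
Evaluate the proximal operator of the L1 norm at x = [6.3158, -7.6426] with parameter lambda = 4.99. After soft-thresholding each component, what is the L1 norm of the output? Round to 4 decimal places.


Soft-thresholding with lambda = 4.99:
prox(6.3158) = sign(6.3158)*max(|6.3158| - 4.99, 0) = 1.3258
prox(-7.6426) = sign(-7.6426)*max(|-7.6426| - 4.99, 0) = -2.6526
prox(x) = [1.3258, -2.6526]
||prox(x)||_1 = 1.3258 + 2.6526 = 3.9784


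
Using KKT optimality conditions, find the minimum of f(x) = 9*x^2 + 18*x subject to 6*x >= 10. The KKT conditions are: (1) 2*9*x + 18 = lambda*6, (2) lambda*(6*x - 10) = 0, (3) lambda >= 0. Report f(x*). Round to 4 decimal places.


Step 1: Try lambda = 0 (constraint inactive).
x_unc = -18/(2*9) = -1.0
Check: 6*-1.0 = -6.0 < 10 -- violated!
Step 2: Constraint must be active: 6*x = 10
x* = 10/6 = 5/3 = 1.6667 (rounded; the exact value 5/3 is used below)
lambda = (2*9*(5/3) + 18)/6 = 8.0
Step 3: Compute optimal value.
f(x*) = 9*(5/3)^2 + 18*(5/3) = 55.0


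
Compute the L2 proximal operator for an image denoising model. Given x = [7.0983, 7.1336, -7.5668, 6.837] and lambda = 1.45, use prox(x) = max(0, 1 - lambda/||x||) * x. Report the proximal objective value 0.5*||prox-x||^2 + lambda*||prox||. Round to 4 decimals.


Step 1: Compute ||x||.
||x|| = 14.3274
Step 2: Compute scaling factor.
scale = max(0, 1 - 1.45/14.3274) = 0.8988
Step 3: prox(x) = [6.3799, 6.4116, -6.801, 6.1451]
||prox(x)|| = 12.8774
Step 4: Proximal objective.
0.5*||prox-x||^2 = 1.0513
lambda*||prox|| = 18.6722
Total = 19.7235


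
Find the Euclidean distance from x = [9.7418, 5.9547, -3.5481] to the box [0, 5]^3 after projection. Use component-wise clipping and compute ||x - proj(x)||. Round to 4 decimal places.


Project each component onto [0, 5].
clip(9.7418) = 5.0, clip(5.9547) = 5.0, clip(-3.5481) = 0.0
Projection = [5.0, 5.0, 0.0]
Squared diffs: [22.4847, 0.9115, 12.589]
Distance = sqrt(35.9852) = 5.9988


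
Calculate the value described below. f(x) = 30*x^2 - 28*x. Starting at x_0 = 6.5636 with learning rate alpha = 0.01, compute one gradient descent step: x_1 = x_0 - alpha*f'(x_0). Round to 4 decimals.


We compute the gradient at x_0 and apply the update.
f'(x) = 60*x - 28
f'(6.5636) = 60*6.5636 - 28 = 365.816
x_1 = 6.5636 - 0.01*365.816 = 2.9054


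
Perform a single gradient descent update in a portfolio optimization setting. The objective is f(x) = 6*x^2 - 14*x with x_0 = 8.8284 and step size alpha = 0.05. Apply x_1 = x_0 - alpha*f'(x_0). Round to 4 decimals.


We compute the gradient at x_0 and apply the update.
f'(x) = 12*x - 14
f'(8.8284) = 12*8.8284 - 14 = 91.9408
x_1 = 8.8284 - 0.05*91.9408 = 4.2314


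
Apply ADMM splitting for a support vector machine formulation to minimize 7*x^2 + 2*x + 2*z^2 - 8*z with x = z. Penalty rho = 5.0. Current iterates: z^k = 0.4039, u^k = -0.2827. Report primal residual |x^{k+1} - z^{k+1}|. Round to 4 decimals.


ADMM iteration with rho = 5.0, z^k = 0.4039, u^k = -0.2827
Step 1: x-update.
Minimize 7*x^2 + 2*x + (5.0/2)*(x - 0.4039 - 0.2827)^2
FOC: (2*7 + 5.0)*x = -2 + 5.0*(0.4039 + 0.2827)
x^{k+1} = 0.0754
Step 2: z-update.
Minimize 2*z^2 - 8*z + (5.0/2)*(0.0754 - z - 0.2827)^2
FOC: (2*2 + 5.0)*z = 8 + 5.0*(0.0754 - 0.2827)
z^{k+1} = 0.7737
Step 3: u-update.
u^{k+1} = -0.2827 + 0.0754 - 0.7737 = -0.981
Step 4: Primal residual = |0.0754 - 0.7737| = 0.6983
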